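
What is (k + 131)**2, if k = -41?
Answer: 8100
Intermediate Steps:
(k + 131)**2 = (-41 + 131)**2 = 90**2 = 8100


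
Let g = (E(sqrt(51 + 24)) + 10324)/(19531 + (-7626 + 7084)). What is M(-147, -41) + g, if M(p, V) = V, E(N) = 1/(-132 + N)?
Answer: -4442645219/109813387 - 5*sqrt(3)/329440161 ≈ -40.456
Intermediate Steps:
g = 10324/18989 + 1/(18989*(-132 + 5*sqrt(3))) (g = (1/(-132 + sqrt(51 + 24)) + 10324)/(19531 + (-7626 + 7084)) = (1/(-132 + sqrt(75)) + 10324)/(19531 - 542) = (1/(-132 + 5*sqrt(3)) + 10324)/18989 = (10324 + 1/(-132 + 5*sqrt(3)))*(1/18989) = 10324/18989 + 1/(18989*(-132 + 5*sqrt(3))) ≈ 0.54368)
M(-147, -41) + g = -41 + (59703648/109813387 - 5*sqrt(3)/329440161) = -4442645219/109813387 - 5*sqrt(3)/329440161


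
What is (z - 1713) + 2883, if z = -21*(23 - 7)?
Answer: 834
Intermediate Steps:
z = -336 (z = -21*16 = -336)
(z - 1713) + 2883 = (-336 - 1713) + 2883 = -2049 + 2883 = 834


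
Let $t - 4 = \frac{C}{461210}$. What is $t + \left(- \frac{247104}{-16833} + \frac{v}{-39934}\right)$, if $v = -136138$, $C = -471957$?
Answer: $\frac{1088488308213221}{51671587172770} \approx 21.066$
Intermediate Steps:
$t = \frac{1372883}{461210}$ ($t = 4 - \frac{471957}{461210} = \frac{1372883}{461210} \approx 2.9767$)
$t + \left(- \frac{247104}{-16833} + \frac{v}{-39934}\right) = \frac{1372883}{461210} - \left(- \frac{82368}{5611} - \frac{68069}{19967}\right) = \frac{1372883}{461210} - - \frac{2026577015}{112034837} = \frac{1372883}{461210} + \left(\frac{82368}{5611} + \frac{68069}{19967}\right) = \frac{1372883}{461210} + \frac{2026577015}{112034837} = \frac{1088488308213221}{51671587172770}$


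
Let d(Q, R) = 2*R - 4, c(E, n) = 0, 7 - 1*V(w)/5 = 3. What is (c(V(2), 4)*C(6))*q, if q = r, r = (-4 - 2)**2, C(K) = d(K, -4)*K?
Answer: 0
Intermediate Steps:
V(w) = 20 (V(w) = 35 - 5*3 = 35 - 15 = 20)
d(Q, R) = -4 + 2*R
C(K) = -12*K (C(K) = (-4 + 2*(-4))*K = (-4 - 8)*K = -12*K)
r = 36 (r = (-6)**2 = 36)
q = 36
(c(V(2), 4)*C(6))*q = (0*(-12*6))*36 = (0*(-72))*36 = 0*36 = 0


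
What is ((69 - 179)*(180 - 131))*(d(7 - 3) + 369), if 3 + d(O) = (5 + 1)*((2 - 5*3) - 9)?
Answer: -1261260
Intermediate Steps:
d(O) = -135 (d(O) = -3 + (5 + 1)*((2 - 5*3) - 9) = -3 + 6*((2 - 15) - 9) = -3 + 6*(-13 - 9) = -3 + 6*(-22) = -3 - 132 = -135)
((69 - 179)*(180 - 131))*(d(7 - 3) + 369) = ((69 - 179)*(180 - 131))*(-135 + 369) = -110*49*234 = -5390*234 = -1261260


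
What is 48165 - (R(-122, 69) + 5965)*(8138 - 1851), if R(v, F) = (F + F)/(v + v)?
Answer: -4568928577/122 ≈ -3.7450e+7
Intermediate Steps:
R(v, F) = F/v (R(v, F) = (2*F)/((2*v)) = (2*F)*(1/(2*v)) = F/v)
48165 - (R(-122, 69) + 5965)*(8138 - 1851) = 48165 - (69/(-122) + 5965)*(8138 - 1851) = 48165 - (69*(-1/122) + 5965)*6287 = 48165 - (-69/122 + 5965)*6287 = 48165 - 727661*6287/122 = 48165 - 1*4574804707/122 = 48165 - 4574804707/122 = -4568928577/122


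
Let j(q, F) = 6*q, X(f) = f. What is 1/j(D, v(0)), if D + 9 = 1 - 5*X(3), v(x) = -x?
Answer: -1/138 ≈ -0.0072464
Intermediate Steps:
D = -23 (D = -9 + (1 - 5*3) = -9 + (1 - 15) = -9 - 14 = -23)
1/j(D, v(0)) = 1/(6*(-23)) = 1/(-138) = -1/138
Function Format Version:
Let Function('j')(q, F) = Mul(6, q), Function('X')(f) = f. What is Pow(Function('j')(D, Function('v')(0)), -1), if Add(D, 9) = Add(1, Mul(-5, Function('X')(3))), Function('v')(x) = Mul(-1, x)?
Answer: Rational(-1, 138) ≈ -0.0072464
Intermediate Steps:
D = -23 (D = Add(-9, Add(1, Mul(-5, 3))) = Add(-9, Add(1, -15)) = Add(-9, -14) = -23)
Pow(Function('j')(D, Function('v')(0)), -1) = Pow(Mul(6, -23), -1) = Pow(-138, -1) = Rational(-1, 138)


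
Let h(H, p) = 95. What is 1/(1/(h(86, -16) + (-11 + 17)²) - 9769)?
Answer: -131/1279738 ≈ -0.00010236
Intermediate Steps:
1/(1/(h(86, -16) + (-11 + 17)²) - 9769) = 1/(1/(95 + (-11 + 17)²) - 9769) = 1/(1/(95 + 6²) - 9769) = 1/(1/(95 + 36) - 9769) = 1/(1/131 - 9769) = 1/(-1279738/131) = -131/1279738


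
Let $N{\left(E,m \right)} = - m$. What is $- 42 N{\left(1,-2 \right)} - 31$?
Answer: $-115$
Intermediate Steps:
$- 42 N{\left(1,-2 \right)} - 31 = - 42 \left(\left(-1\right) \left(-2\right)\right) - 31 = \left(-42\right) 2 - 31 = -84 - 31 = -115$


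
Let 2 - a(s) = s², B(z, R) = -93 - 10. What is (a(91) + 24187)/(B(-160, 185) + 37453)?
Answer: 7954/18675 ≈ 0.42592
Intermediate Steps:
B(z, R) = -103
a(s) = 2 - s²
(a(91) + 24187)/(B(-160, 185) + 37453) = ((2 - 1*91²) + 24187)/(-103 + 37453) = ((2 - 1*8281) + 24187)/37350 = ((2 - 8281) + 24187)*(1/37350) = (-8279 + 24187)*(1/37350) = 15908*(1/37350) = 7954/18675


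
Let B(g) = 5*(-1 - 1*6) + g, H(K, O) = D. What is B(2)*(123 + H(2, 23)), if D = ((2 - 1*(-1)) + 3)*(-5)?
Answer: -3069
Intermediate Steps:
D = -30 (D = ((2 + 1) + 3)*(-5) = (3 + 3)*(-5) = 6*(-5) = -30)
H(K, O) = -30
B(g) = -35 + g (B(g) = 5*(-1 - 6) + g = 5*(-7) + g = -35 + g)
B(2)*(123 + H(2, 23)) = (-35 + 2)*(123 - 30) = -33*93 = -3069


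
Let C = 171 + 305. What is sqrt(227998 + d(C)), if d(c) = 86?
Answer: 2*sqrt(57021) ≈ 477.58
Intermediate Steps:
C = 476
sqrt(227998 + d(C)) = sqrt(227998 + 86) = sqrt(228084) = 2*sqrt(57021)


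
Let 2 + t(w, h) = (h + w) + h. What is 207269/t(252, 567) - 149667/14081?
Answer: 2711415661/19488104 ≈ 139.13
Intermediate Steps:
t(w, h) = -2 + w + 2*h (t(w, h) = -2 + ((h + w) + h) = -2 + (w + 2*h) = -2 + w + 2*h)
207269/t(252, 567) - 149667/14081 = 207269/(-2 + 252 + 2*567) - 149667/14081 = 207269/(-2 + 252 + 1134) - 149667*1/14081 = 207269/1384 - 149667/14081 = 2711415661/19488104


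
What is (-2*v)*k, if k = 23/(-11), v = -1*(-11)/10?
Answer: 23/5 ≈ 4.6000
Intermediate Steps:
v = 11/10 (v = 11*(⅒) = 11/10 ≈ 1.1000)
k = -23/11 (k = 23*(-1/11) = -23/11 ≈ -2.0909)
(-2*v)*k = -2*11/10*(-23/11) = -11/5*(-23/11) = 23/5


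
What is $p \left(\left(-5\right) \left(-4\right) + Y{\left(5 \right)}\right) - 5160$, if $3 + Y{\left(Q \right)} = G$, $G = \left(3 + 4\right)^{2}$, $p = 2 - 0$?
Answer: $-5028$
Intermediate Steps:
$p = 2$ ($p = 2 + 0 = 2$)
$G = 49$ ($G = 7^{2} = 49$)
$Y{\left(Q \right)} = 46$ ($Y{\left(Q \right)} = -3 + 49 = 46$)
$p \left(\left(-5\right) \left(-4\right) + Y{\left(5 \right)}\right) - 5160 = 2 \left(\left(-5\right) \left(-4\right) + 46\right) - 5160 = 2 \left(20 + 46\right) - 5160 = 2 \cdot 66 - 5160 = 132 - 5160 = -5028$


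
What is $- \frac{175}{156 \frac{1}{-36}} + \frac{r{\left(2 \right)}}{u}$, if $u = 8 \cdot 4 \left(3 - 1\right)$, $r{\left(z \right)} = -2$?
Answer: $\frac{16787}{416} \approx 40.353$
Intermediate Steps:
$u = 64$ ($u = 8 \cdot 4 \cdot 2 = 8 \cdot 8 = 64$)
$- \frac{175}{156 \frac{1}{-36}} + \frac{r{\left(2 \right)}}{u} = - \frac{175}{156 \frac{1}{-36}} - \frac{2}{64} = - \frac{175}{156 \left(- \frac{1}{36}\right)} - \frac{1}{32} = - \frac{175}{- \frac{13}{3}} - \frac{1}{32} = \left(-175\right) \left(- \frac{3}{13}\right) - \frac{1}{32} = \frac{525}{13} - \frac{1}{32} = \frac{16787}{416}$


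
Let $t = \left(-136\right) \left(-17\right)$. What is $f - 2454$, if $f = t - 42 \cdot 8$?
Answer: $-478$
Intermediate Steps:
$t = 2312$
$f = 1976$ ($f = 2312 - 42 \cdot 8 = 2312 - 336 = 1976$)
$f - 2454 = 1976 - 2454 = -478$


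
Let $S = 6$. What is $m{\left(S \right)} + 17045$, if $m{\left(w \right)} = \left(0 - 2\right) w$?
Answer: $17033$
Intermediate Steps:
$m{\left(w \right)} = - 2 w$
$m{\left(S \right)} + 17045 = \left(-2\right) 6 + 17045 = -12 + 17045 = 17033$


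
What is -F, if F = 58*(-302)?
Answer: 17516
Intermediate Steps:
F = -17516
-F = -1*(-17516) = 17516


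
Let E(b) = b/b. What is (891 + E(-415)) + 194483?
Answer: 195375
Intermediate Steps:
E(b) = 1
(891 + E(-415)) + 194483 = (891 + 1) + 194483 = 892 + 194483 = 195375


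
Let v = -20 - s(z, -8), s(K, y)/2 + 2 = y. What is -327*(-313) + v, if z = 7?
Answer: 102351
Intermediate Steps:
s(K, y) = -4 + 2*y
v = 0 (v = -20 - (-4 + 2*(-8)) = -20 - (-4 - 16) = -20 - 1*(-20) = -20 + 20 = 0)
-327*(-313) + v = -327*(-313) + 0 = 102351 + 0 = 102351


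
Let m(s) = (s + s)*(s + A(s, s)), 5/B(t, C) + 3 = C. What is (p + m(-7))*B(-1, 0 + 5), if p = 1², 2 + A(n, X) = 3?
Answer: 425/2 ≈ 212.50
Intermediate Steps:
A(n, X) = 1 (A(n, X) = -2 + 3 = 1)
B(t, C) = 5/(-3 + C)
m(s) = 2*s*(1 + s) (m(s) = (s + s)*(s + 1) = (2*s)*(1 + s) = 2*s*(1 + s))
p = 1
(p + m(-7))*B(-1, 0 + 5) = (1 + 2*(-7)*(1 - 7))*(5/(-3 + (0 + 5))) = (1 + 2*(-7)*(-6))*(5/(-3 + 5)) = (1 + 84)*(5/2) = 85*(5*(½)) = 85*(5/2) = 425/2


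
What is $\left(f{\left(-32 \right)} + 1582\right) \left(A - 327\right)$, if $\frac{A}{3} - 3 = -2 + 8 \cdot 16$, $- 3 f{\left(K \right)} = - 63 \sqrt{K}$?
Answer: $94920 + 5040 i \sqrt{2} \approx 94920.0 + 7127.6 i$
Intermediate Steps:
$f{\left(K \right)} = 21 \sqrt{K}$ ($f{\left(K \right)} = - \frac{\left(-63\right) \sqrt{K}}{3} = 21 \sqrt{K}$)
$A = 387$ ($A = 9 + 3 \left(-2 + 8 \cdot 16\right) = 9 + 3 \left(-2 + 128\right) = 9 + 3 \cdot 126 = 9 + 378 = 387$)
$\left(f{\left(-32 \right)} + 1582\right) \left(A - 327\right) = \left(21 \sqrt{-32} + 1582\right) \left(387 - 327\right) = \left(21 \cdot 4 i \sqrt{2} + 1582\right) 60 = \left(84 i \sqrt{2} + 1582\right) 60 = \left(1582 + 84 i \sqrt{2}\right) 60 = 94920 + 5040 i \sqrt{2}$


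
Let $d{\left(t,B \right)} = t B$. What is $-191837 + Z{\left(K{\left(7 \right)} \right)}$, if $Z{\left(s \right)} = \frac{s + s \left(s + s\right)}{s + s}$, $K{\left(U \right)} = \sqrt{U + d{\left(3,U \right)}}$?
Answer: $- \frac{383673}{2} + 2 \sqrt{7} \approx -1.9183 \cdot 10^{5}$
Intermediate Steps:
$d{\left(t,B \right)} = B t$
$K{\left(U \right)} = 2 \sqrt{U}$ ($K{\left(U \right)} = \sqrt{U + U 3} = \sqrt{U + 3 U} = \sqrt{4 U} = 2 \sqrt{U}$)
$Z{\left(s \right)} = \frac{s + 2 s^{2}}{2 s}$ ($Z{\left(s \right)} = \frac{s + s 2 s}{2 s} = \left(s + 2 s^{2}\right) \frac{1}{2 s} = \frac{s + 2 s^{2}}{2 s}$)
$-191837 + Z{\left(K{\left(7 \right)} \right)} = -191837 + \left(\frac{1}{2} + 2 \sqrt{7}\right) = - \frac{383673}{2} + 2 \sqrt{7}$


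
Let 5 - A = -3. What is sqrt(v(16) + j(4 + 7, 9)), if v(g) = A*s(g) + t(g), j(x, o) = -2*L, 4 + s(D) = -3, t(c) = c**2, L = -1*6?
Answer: 2*sqrt(53) ≈ 14.560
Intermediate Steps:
A = 8 (A = 5 - 1*(-3) = 5 + 3 = 8)
L = -6
s(D) = -7 (s(D) = -4 - 3 = -7)
j(x, o) = 12 (j(x, o) = -2*(-6) = 12)
v(g) = -56 + g**2 (v(g) = 8*(-7) + g**2 = -56 + g**2)
sqrt(v(16) + j(4 + 7, 9)) = sqrt((-56 + 16**2) + 12) = sqrt((-56 + 256) + 12) = sqrt(200 + 12) = sqrt(212) = 2*sqrt(53)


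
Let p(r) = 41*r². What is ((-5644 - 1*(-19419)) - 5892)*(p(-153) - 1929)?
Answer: 7550652720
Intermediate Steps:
((-5644 - 1*(-19419)) - 5892)*(p(-153) - 1929) = ((-5644 - 1*(-19419)) - 5892)*(41*(-153)² - 1929) = ((-5644 + 19419) - 5892)*(41*23409 - 1929) = (13775 - 5892)*(959769 - 1929) = 7883*957840 = 7550652720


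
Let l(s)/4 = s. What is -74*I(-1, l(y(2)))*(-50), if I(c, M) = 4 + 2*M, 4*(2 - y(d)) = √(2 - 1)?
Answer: 66600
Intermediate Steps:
y(d) = 7/4 (y(d) = 2 - √(2 - 1)/4 = 2 - √1/4 = 2 - ¼*1 = 2 - ¼ = 7/4)
l(s) = 4*s
-74*I(-1, l(y(2)))*(-50) = -74*(4 + 2*(4*(7/4)))*(-50) = -74*(4 + 2*7)*(-50) = -74*(4 + 14)*(-50) = -74*18*(-50) = -1332*(-50) = 66600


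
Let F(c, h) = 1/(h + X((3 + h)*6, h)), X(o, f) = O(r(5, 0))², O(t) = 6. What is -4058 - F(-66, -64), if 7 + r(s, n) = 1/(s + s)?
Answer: -113623/28 ≈ -4058.0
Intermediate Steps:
r(s, n) = -7 + 1/(2*s) (r(s, n) = -7 + 1/(s + s) = -7 + 1/(2*s))
X(o, f) = 36 (X(o, f) = 6² = 36)
F(c, h) = 1/(36 + h) (F(c, h) = 1/(h + 36) = 1/(36 + h))
-4058 - F(-66, -64) = -4058 - 1/(36 - 64) = -4058 - 1/(-28) = -4058 - 1*(-1/28) = -4058 + 1/28 = -113623/28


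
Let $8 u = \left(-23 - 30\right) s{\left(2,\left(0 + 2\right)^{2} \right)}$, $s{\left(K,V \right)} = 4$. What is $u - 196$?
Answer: $- \frac{445}{2} \approx -222.5$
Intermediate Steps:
$u = - \frac{53}{2}$ ($u = \frac{\left(-23 - 30\right) 4}{8} = \frac{\left(-53\right) 4}{8} = \frac{1}{8} \left(-212\right) = - \frac{53}{2} \approx -26.5$)
$u - 196 = - \frac{53}{2} - 196 = - \frac{445}{2}$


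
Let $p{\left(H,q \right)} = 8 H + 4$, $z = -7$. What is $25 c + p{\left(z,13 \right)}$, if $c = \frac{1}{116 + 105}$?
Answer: $- \frac{11467}{221} \approx -51.887$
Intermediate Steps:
$p{\left(H,q \right)} = 4 + 8 H$
$c = \frac{1}{221} \approx 0.0045249$
$25 c + p{\left(z,13 \right)} = 25 \cdot \frac{1}{221} + \left(4 + 8 \left(-7\right)\right) = \frac{25}{221} + \left(4 - 56\right) = \frac{25}{221} - 52 = - \frac{11467}{221}$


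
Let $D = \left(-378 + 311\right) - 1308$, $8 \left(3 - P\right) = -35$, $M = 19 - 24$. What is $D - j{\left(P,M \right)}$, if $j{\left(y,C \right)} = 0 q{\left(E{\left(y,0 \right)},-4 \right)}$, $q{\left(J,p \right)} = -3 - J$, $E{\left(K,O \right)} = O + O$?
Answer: $-1375$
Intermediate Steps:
$M = -5$ ($M = 19 - 24 = -5$)
$E{\left(K,O \right)} = 2 O$
$P = \frac{59}{8}$ ($P = 3 - - \frac{35}{8} = 3 + \frac{35}{8} = \frac{59}{8} \approx 7.375$)
$j{\left(y,C \right)} = 0$ ($j{\left(y,C \right)} = 0 \left(-3 - 2 \cdot 0\right) = 0 \left(-3 - 0\right) = 0 \left(-3 + 0\right) = 0 \left(-3\right) = 0$)
$D = -1375$ ($D = -67 - 1308 = -1375$)
$D - j{\left(P,M \right)} = -1375 - 0 = -1375 + 0 = -1375$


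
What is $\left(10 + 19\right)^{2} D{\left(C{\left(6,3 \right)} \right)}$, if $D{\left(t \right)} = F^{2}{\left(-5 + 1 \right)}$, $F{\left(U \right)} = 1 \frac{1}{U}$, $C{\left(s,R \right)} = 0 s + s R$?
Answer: $\frac{841}{16} \approx 52.563$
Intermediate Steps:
$C{\left(s,R \right)} = R s$ ($C{\left(s,R \right)} = 0 + R s = R s$)
$F{\left(U \right)} = \frac{1}{U}$
$D{\left(t \right)} = \frac{1}{16}$ ($D{\left(t \right)} = \left(\frac{1}{-5 + 1}\right)^{2} = \left(\frac{1}{-4}\right)^{2} = \left(- \frac{1}{4}\right)^{2} = \frac{1}{16}$)
$\left(10 + 19\right)^{2} D{\left(C{\left(6,3 \right)} \right)} = \left(10 + 19\right)^{2} \cdot \frac{1}{16} = 29^{2} \cdot \frac{1}{16} = 841 \cdot \frac{1}{16} = \frac{841}{16}$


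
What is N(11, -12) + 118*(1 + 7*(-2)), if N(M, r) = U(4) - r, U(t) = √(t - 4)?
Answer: -1522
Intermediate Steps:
U(t) = √(-4 + t)
N(M, r) = -r (N(M, r) = √(-4 + 4) - r = √0 - r = 0 - r = -r)
N(11, -12) + 118*(1 + 7*(-2)) = -1*(-12) + 118*(1 + 7*(-2)) = 12 + 118*(1 - 14) = 12 + 118*(-13) = 12 - 1534 = -1522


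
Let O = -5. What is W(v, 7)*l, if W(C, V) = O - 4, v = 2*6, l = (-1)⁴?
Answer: -9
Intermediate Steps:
l = 1
v = 12
W(C, V) = -9 (W(C, V) = -5 - 4 = -9)
W(v, 7)*l = -9*1 = -9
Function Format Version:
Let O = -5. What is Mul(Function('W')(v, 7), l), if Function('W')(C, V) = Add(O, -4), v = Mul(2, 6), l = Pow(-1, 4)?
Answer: -9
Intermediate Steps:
l = 1
v = 12
Function('W')(C, V) = -9 (Function('W')(C, V) = Add(-5, -4) = -9)
Mul(Function('W')(v, 7), l) = Mul(-9, 1) = -9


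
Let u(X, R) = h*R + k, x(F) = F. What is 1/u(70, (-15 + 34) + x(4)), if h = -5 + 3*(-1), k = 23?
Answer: -1/161 ≈ -0.0062112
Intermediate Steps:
h = -8 (h = -5 - 3 = -8)
u(X, R) = 23 - 8*R (u(X, R) = -8*R + 23 = 23 - 8*R)
1/u(70, (-15 + 34) + x(4)) = 1/(23 - 8*((-15 + 34) + 4)) = 1/(23 - 8*(19 + 4)) = 1/(23 - 8*23) = 1/(23 - 184) = 1/(-161) = -1/161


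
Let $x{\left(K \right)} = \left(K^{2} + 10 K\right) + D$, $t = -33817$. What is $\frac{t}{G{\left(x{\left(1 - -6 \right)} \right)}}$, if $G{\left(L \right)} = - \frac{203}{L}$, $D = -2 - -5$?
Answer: $\frac{589382}{29} \approx 20324.0$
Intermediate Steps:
$D = 3$ ($D = -2 + 5 = 3$)
$x{\left(K \right)} = 3 + K^{2} + 10 K$ ($x{\left(K \right)} = \left(K^{2} + 10 K\right) + 3 = 3 + K^{2} + 10 K$)
$\frac{t}{G{\left(x{\left(1 - -6 \right)} \right)}} = - \frac{33817}{\left(-203\right) \frac{1}{3 + \left(1 - -6\right)^{2} + 10 \left(1 - -6\right)}} = - \frac{33817}{\left(-203\right) \frac{1}{3 + \left(1 + 6\right)^{2} + 10 \left(1 + 6\right)}} = - \frac{33817}{\left(-203\right) \frac{1}{3 + 7^{2} + 10 \cdot 7}} = - \frac{33817}{\left(-203\right) \frac{1}{3 + 49 + 70}} = - \frac{33817}{\left(-203\right) \frac{1}{122}} = - \frac{33817}{- \frac{203}{122}} = \left(-33817\right) \left(- \frac{122}{203}\right) = \frac{589382}{29}$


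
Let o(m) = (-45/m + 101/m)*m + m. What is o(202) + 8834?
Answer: 9092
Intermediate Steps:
o(m) = 56 + m (o(m) = (56/m)*m + m = 56 + m)
o(202) + 8834 = (56 + 202) + 8834 = 258 + 8834 = 9092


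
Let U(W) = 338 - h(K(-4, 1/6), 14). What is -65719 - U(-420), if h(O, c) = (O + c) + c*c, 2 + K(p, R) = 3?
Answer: -65846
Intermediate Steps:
K(p, R) = 1 (K(p, R) = -2 + 3 = 1)
h(O, c) = O + c + c² (h(O, c) = (O + c) + c² = O + c + c²)
U(W) = 127 (U(W) = 338 - (1 + 14 + 14²) = 338 - (1 + 14 + 196) = 338 - 1*211 = 338 - 211 = 127)
-65719 - U(-420) = -65719 - 1*127 = -65719 - 127 = -65846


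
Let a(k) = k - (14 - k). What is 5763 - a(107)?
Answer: 5563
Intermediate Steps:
a(k) = -14 + 2*k (a(k) = k + (-14 + k) = -14 + 2*k)
5763 - a(107) = 5763 - (-14 + 2*107) = 5763 - (-14 + 214) = 5763 - 1*200 = 5763 - 200 = 5563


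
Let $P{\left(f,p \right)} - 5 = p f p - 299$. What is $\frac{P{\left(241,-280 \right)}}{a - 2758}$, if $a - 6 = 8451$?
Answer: $\frac{18894106}{5699} \approx 3315.3$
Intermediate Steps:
$a = 8457$ ($a = 6 + 8451 = 8457$)
$P{\left(f,p \right)} = -294 + f p^{2}$ ($P{\left(f,p \right)} = 5 + \left(p f p - 299\right) = 5 + \left(f p p - 299\right) = 5 + \left(f p^{2} - 299\right) = 5 + \left(-299 + f p^{2}\right) = -294 + f p^{2}$)
$\frac{P{\left(241,-280 \right)}}{a - 2758} = \frac{-294 + 241 \left(-280\right)^{2}}{8457 - 2758} = \frac{-294 + 241 \cdot 78400}{8457 - 2758} = \frac{-294 + 18894400}{5699} = 18894106 \cdot \frac{1}{5699} = \frac{18894106}{5699}$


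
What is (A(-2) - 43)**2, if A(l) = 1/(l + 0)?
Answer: 7569/4 ≈ 1892.3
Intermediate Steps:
A(l) = 1/l
(A(-2) - 43)**2 = (1/(-2) - 43)**2 = (-1/2 - 43)**2 = (-87/2)**2 = 7569/4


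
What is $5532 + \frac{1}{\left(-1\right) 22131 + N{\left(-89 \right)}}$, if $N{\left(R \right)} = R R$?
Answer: $\frac{78609719}{14210} \approx 5532.0$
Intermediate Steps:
$N{\left(R \right)} = R^{2}$
$5532 + \frac{1}{\left(-1\right) 22131 + N{\left(-89 \right)}} = 5532 + \frac{1}{\left(-1\right) 22131 + \left(-89\right)^{2}} = 5532 + \frac{1}{-22131 + 7921} = 5532 + \frac{1}{-14210} = 5532 - \frac{1}{14210} = \frac{78609719}{14210}$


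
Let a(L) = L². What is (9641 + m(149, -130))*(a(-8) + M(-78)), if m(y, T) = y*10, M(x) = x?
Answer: -155834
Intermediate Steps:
m(y, T) = 10*y
(9641 + m(149, -130))*(a(-8) + M(-78)) = (9641 + 10*149)*((-8)² - 78) = (9641 + 1490)*(64 - 78) = 11131*(-14) = -155834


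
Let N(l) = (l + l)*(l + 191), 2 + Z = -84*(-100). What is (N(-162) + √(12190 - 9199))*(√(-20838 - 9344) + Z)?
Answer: (-9396 + √2991)*(8398 + I*√30182) ≈ -7.8448e+7 - 1.6229e+6*I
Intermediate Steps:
Z = 8398 (Z = -2 - 84*(-100) = -2 + 8400 = 8398)
N(l) = 2*l*(191 + l) (N(l) = (2*l)*(191 + l) = 2*l*(191 + l))
(N(-162) + √(12190 - 9199))*(√(-20838 - 9344) + Z) = (2*(-162)*(191 - 162) + √(12190 - 9199))*(√(-20838 - 9344) + 8398) = (2*(-162)*29 + √2991)*(√(-30182) + 8398) = (-9396 + √2991)*(I*√30182 + 8398) = (-9396 + √2991)*(8398 + I*√30182)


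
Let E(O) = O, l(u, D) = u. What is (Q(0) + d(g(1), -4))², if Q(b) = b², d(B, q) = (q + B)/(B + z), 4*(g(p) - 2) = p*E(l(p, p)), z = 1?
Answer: 49/169 ≈ 0.28994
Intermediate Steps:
g(p) = 2 + p²/4 (g(p) = 2 + (p*p)/4 = 2 + p²/4)
d(B, q) = (B + q)/(1 + B) (d(B, q) = (q + B)/(B + 1) = (B + q)/(1 + B))
(Q(0) + d(g(1), -4))² = (0² + ((2 + (¼)*1²) - 4)/(1 + (2 + (¼)*1²)))² = (0 + ((2 + (¼)*1) - 4)/(1 + (2 + (¼)*1)))² = (0 + ((2 + ¼) - 4)/(1 + (2 + ¼)))² = (0 + (9/4 - 4)/(1 + 9/4))² = (0 - 7/4/(13/4))² = (0 + (4/13)*(-7/4))² = (0 - 7/13)² = (-7/13)² = 49/169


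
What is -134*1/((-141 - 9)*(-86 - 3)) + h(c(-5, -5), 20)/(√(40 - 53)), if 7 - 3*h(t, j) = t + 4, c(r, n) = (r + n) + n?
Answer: -67/6675 - 6*I*√13/13 ≈ -0.010037 - 1.6641*I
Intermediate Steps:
c(r, n) = r + 2*n (c(r, n) = (n + r) + n = r + 2*n)
h(t, j) = 1 - t/3 (h(t, j) = 7/3 - (t + 4)/3 = 7/3 - (4 + t)/3 = 7/3 + (-4/3 - t/3) = 1 - t/3)
-134*1/((-141 - 9)*(-86 - 3)) + h(c(-5, -5), 20)/(√(40 - 53)) = -134*1/((-141 - 9)*(-86 - 3)) + (1 - (-5 + 2*(-5))/3)/(√(40 - 53)) = -134/((-150*(-89))) + (1 - (-5 - 10)/3)/(√(-13)) = -134/13350 + (1 - ⅓*(-15))/((I*√13)) = -134*1/13350 + (1 + 5)*(-I*√13/13) = -67/6675 + 6*(-I*√13/13) = -67/6675 - 6*I*√13/13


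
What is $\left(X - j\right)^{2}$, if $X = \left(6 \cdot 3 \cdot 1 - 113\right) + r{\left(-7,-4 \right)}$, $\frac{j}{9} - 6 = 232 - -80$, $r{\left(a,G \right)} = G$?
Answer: $8767521$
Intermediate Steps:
$j = 2862$ ($j = 54 + 9 \left(232 - -80\right) = 54 + 9 \left(232 + 80\right) = 54 + 9 \cdot 312 = 54 + 2808 = 2862$)
$X = -99$ ($X = \left(6 \cdot 3 \cdot 1 - 113\right) - 4 = \left(18 \cdot 1 - 113\right) - 4 = \left(18 - 113\right) - 4 = -95 - 4 = -99$)
$\left(X - j\right)^{2} = \left(-99 - 2862\right)^{2} = \left(-2961\right)^{2} = 8767521$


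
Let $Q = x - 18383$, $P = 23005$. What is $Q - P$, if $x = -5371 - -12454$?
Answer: $-34305$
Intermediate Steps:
$x = 7083$ ($x = -5371 + 12454 = 7083$)
$Q = -11300$ ($Q = 7083 - 18383 = -11300$)
$Q - P = -11300 - 23005 = -34305$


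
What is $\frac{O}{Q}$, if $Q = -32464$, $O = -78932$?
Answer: $\frac{19733}{8116} \approx 2.4314$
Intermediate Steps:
$\frac{O}{Q} = - \frac{78932}{-32464} = \left(-78932\right) \left(- \frac{1}{32464}\right) = \frac{19733}{8116}$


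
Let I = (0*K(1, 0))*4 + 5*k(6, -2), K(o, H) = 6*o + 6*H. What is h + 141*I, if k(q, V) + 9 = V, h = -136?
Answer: -7891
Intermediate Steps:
K(o, H) = 6*H + 6*o
k(q, V) = -9 + V
I = -55 (I = (0*(6*0 + 6*1))*4 + 5*(-9 - 2) = (0*(0 + 6))*4 + 5*(-11) = (0*6)*4 - 55 = 0*4 - 55 = 0 - 55 = -55)
h + 141*I = -136 + 141*(-55) = -136 - 7755 = -7891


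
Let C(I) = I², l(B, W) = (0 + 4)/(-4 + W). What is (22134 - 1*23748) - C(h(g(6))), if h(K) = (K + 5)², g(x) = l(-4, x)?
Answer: -4015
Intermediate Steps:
l(B, W) = 4/(-4 + W)
g(x) = 4/(-4 + x)
h(K) = (5 + K)²
(22134 - 1*23748) - C(h(g(6))) = (22134 - 1*23748) - ((5 + 4/(-4 + 6))²)² = (22134 - 23748) - ((5 + 4/2)²)² = -1614 - ((5 + 4*(½))²)² = -1614 - ((5 + 2)²)² = -1614 - (7²)² = -1614 - 1*49² = -1614 - 1*2401 = -1614 - 2401 = -4015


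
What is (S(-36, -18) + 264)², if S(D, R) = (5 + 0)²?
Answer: 83521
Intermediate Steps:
S(D, R) = 25 (S(D, R) = 5² = 25)
(S(-36, -18) + 264)² = (25 + 264)² = 289² = 83521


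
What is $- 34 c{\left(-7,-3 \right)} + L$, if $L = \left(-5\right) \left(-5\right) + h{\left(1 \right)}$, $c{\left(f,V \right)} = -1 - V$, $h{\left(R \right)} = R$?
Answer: $-42$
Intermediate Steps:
$L = 26$ ($L = \left(-5\right) \left(-5\right) + 1 = 25 + 1 = 26$)
$- 34 c{\left(-7,-3 \right)} + L = - 34 \left(-1 - -3\right) + 26 = - 34 \left(-1 + 3\right) + 26 = \left(-34\right) 2 + 26 = -68 + 26 = -42$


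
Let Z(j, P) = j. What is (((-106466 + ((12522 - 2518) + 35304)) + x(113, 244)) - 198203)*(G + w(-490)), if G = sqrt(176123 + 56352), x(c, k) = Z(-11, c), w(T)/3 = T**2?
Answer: -186825651600 - 1296860*sqrt(9299) ≈ -1.8695e+11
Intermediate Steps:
w(T) = 3*T**2
x(c, k) = -11
G = 5*sqrt(9299) (G = sqrt(232475) = 5*sqrt(9299) ≈ 482.16)
(((-106466 + ((12522 - 2518) + 35304)) + x(113, 244)) - 198203)*(G + w(-490)) = (((-106466 + ((12522 - 2518) + 35304)) - 11) - 198203)*(5*sqrt(9299) + 3*(-490)**2) = (((-106466 + (10004 + 35304)) - 11) - 198203)*(5*sqrt(9299) + 3*240100) = (((-106466 + 45308) - 11) - 198203)*(5*sqrt(9299) + 720300) = ((-61158 - 11) - 198203)*(720300 + 5*sqrt(9299)) = (-61169 - 198203)*(720300 + 5*sqrt(9299)) = -259372*(720300 + 5*sqrt(9299)) = -186825651600 - 1296860*sqrt(9299)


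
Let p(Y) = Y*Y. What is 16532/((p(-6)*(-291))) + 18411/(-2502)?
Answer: -6506575/728082 ≈ -8.9366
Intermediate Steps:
p(Y) = Y²
16532/((p(-6)*(-291))) + 18411/(-2502) = 16532/(((-6)²*(-291))) + 18411/(-2502) = 16532/((36*(-291))) + 18411*(-1/2502) = 16532/(-10476) - 6137/834 = 16532*(-1/10476) - 6137/834 = -4133/2619 - 6137/834 = -6506575/728082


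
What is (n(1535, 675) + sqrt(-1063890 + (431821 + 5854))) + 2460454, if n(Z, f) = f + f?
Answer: 2461804 + I*sqrt(626215) ≈ 2.4618e+6 + 791.34*I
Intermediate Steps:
n(Z, f) = 2*f
(n(1535, 675) + sqrt(-1063890 + (431821 + 5854))) + 2460454 = (2*675 + sqrt(-1063890 + (431821 + 5854))) + 2460454 = (1350 + sqrt(-1063890 + 437675)) + 2460454 = (1350 + sqrt(-626215)) + 2460454 = (1350 + I*sqrt(626215)) + 2460454 = 2461804 + I*sqrt(626215)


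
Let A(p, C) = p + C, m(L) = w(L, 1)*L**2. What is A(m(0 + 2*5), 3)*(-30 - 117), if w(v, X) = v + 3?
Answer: -191541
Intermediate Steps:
w(v, X) = 3 + v
m(L) = L**2*(3 + L) (m(L) = (3 + L)*L**2 = L**2*(3 + L))
A(p, C) = C + p
A(m(0 + 2*5), 3)*(-30 - 117) = (3 + (0 + 2*5)**2*(3 + (0 + 2*5)))*(-30 - 117) = (3 + (0 + 10)**2*(3 + (0 + 10)))*(-147) = (3 + 10**2*(3 + 10))*(-147) = (3 + 100*13)*(-147) = (3 + 1300)*(-147) = 1303*(-147) = -191541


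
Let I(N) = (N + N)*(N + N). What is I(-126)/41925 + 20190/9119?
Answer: 475186242/127438025 ≈ 3.7288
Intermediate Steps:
I(N) = 4*N² (I(N) = (2*N)*(2*N) = 4*N²)
I(-126)/41925 + 20190/9119 = (4*(-126)²)/41925 + 20190/9119 = (4*15876)*(1/41925) + 20190*(1/9119) = 63504*(1/41925) + 20190/9119 = 21168/13975 + 20190/9119 = 475186242/127438025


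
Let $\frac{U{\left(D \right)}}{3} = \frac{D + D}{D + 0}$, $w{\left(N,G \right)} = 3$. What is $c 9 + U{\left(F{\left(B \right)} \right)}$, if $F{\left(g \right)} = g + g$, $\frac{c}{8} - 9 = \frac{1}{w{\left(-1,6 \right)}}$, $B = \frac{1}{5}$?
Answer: $678$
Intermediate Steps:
$B = \frac{1}{5} \approx 0.2$
$c = \frac{224}{3}$ ($c = 72 + \frac{8}{3} = \frac{224}{3} \approx 74.667$)
$F{\left(g \right)} = 2 g$
$U{\left(D \right)} = 6$ ($U{\left(D \right)} = 3 \frac{D + D}{D + 0} = 3 \frac{2 D}{D} = 3 \cdot 2 = 6$)
$c 9 + U{\left(F{\left(B \right)} \right)} = \frac{224}{3} \cdot 9 + 6 = 672 + 6 = 678$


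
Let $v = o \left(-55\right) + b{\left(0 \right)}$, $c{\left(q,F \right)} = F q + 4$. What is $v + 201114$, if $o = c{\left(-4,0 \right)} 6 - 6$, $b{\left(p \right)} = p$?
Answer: $200124$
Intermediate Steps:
$c{\left(q,F \right)} = 4 + F q$
$o = 18$ ($o = \left(4 + 0 \left(-4\right)\right) 6 - 6 = \left(4 + 0\right) 6 - 6 = 4 \cdot 6 - 6 = 24 - 6 = 18$)
$v = -990$ ($v = 18 \left(-55\right) + 0 = -990 + 0 = -990$)
$v + 201114 = -990 + 201114 = 200124$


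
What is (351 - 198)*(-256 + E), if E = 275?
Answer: 2907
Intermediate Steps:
(351 - 198)*(-256 + E) = (351 - 198)*(-256 + 275) = 153*19 = 2907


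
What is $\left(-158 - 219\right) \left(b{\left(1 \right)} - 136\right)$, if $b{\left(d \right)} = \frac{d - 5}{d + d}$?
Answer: $52026$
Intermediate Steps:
$b{\left(d \right)} = \frac{-5 + d}{2 d}$
$\left(-158 - 219\right) \left(b{\left(1 \right)} - 136\right) = \left(-158 - 219\right) \left(\frac{-5 + 1}{2 \cdot 1} - 136\right) = - 377 \left(\frac{1}{2} \cdot 1 \left(-4\right) - 136\right) = - 377 \left(-2 - 136\right) = \left(-377\right) \left(-138\right) = 52026$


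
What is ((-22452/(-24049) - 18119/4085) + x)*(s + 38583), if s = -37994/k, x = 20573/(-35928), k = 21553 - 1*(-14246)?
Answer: -19863393319028621394319/126355171230047880 ≈ -1.5720e+5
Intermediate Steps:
k = 35799 (k = 21553 + 14246 = 35799)
x = -20573/35928 (x = 20573*(-1/35928) = -20573/35928 ≈ -0.57262)
s = -37994/35799 ≈ -1.0613
((-22452/(-24049) - 18119/4085) + x)*(s + 38583) = ((-22452/(-24049) - 18119/4085) - 20573/35928)*(-37994/35799 + 38583) = ((-22452*(-1/24049) - 18119*1/4085) - 20573/35928)*(1381194823/35799) = ((22452/24049 - 18119/4085) - 20573/35928)*(1381194823/35799) = (-344027411/98240165 - 20573/35928)*(1381194823/35799) = -14381311736953/3529572648120*1381194823/35799 = -19863393319028621394319/126355171230047880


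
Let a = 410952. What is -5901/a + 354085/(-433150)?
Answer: -4935598569/5933461960 ≈ -0.83182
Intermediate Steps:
-5901/a + 354085/(-433150) = -5901/410952 + 354085/(-433150) = -5901*1/410952 + 354085*(-1/433150) = -1967/136984 - 70817/86630 = -4935598569/5933461960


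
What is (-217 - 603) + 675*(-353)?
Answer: -239095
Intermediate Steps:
(-217 - 603) + 675*(-353) = -820 - 238275 = -239095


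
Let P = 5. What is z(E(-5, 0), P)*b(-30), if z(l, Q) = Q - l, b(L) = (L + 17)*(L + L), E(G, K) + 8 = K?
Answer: 10140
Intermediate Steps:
E(G, K) = -8 + K
b(L) = 2*L*(17 + L) (b(L) = (17 + L)*(2*L) = 2*L*(17 + L))
z(E(-5, 0), P)*b(-30) = (5 - (-8 + 0))*(2*(-30)*(17 - 30)) = (5 - 1*(-8))*(2*(-30)*(-13)) = (5 + 8)*780 = 13*780 = 10140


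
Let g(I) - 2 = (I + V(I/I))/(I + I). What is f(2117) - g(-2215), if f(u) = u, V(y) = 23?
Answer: 4683629/2215 ≈ 2114.5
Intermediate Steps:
g(I) = 2 + (23 + I)/(2*I) (g(I) = 2 + (I + 23)/(I + I) = 2 + (23 + I)/((2*I)) = 2 + (23 + I)*(1/(2*I)) = 2 + (23 + I)/(2*I))
f(2117) - g(-2215) = 2117 - (23 + 5*(-2215))/(2*(-2215)) = 2117 - (-1)*(23 - 11075)/(2*2215) = 2117 - (-1)*(-11052)/(2*2215) = 2117 - 1*5526/2215 = 2117 - 5526/2215 = 4683629/2215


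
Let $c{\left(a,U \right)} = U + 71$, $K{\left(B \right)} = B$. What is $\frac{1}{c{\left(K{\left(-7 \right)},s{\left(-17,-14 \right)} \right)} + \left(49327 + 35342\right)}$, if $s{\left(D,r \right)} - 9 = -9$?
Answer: $\frac{1}{84740} \approx 1.1801 \cdot 10^{-5}$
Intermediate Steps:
$s{\left(D,r \right)} = 0$ ($s{\left(D,r \right)} = 9 - 9 = 0$)
$c{\left(a,U \right)} = 71 + U$
$\frac{1}{c{\left(K{\left(-7 \right)},s{\left(-17,-14 \right)} \right)} + \left(49327 + 35342\right)} = \frac{1}{\left(71 + 0\right) + \left(49327 + 35342\right)} = \frac{1}{71 + 84669} = \frac{1}{84740}$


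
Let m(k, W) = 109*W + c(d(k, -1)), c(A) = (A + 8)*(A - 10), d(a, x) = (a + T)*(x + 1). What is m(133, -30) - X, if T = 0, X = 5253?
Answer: -8603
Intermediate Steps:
d(a, x) = a*(1 + x) (d(a, x) = (a + 0)*(x + 1) = a*(1 + x))
c(A) = (-10 + A)*(8 + A) (c(A) = (8 + A)*(-10 + A) = (-10 + A)*(8 + A))
m(k, W) = -80 + 109*W (m(k, W) = 109*W + (-80 + (k*(1 - 1))² - 2*k*(1 - 1)) = 109*W + (-80 + (k*0)² - 2*k*0) = 109*W + (-80 + 0² - 2*0) = 109*W + (-80 + 0 + 0) = 109*W - 80 = -80 + 109*W)
m(133, -30) - X = (-80 + 109*(-30)) - 1*5253 = (-80 - 3270) - 5253 = -3350 - 5253 = -8603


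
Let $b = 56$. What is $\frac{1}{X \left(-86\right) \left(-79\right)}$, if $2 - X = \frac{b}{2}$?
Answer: $- \frac{1}{176644} \approx -5.6611 \cdot 10^{-6}$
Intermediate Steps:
$X = -26$ ($X = 2 - \frac{56}{2} = 2 - 56 \cdot \frac{1}{2} = 2 - 28 = -26$)
$\frac{1}{X \left(-86\right) \left(-79\right)} = \frac{1}{\left(-26\right) \left(-86\right) \left(-79\right)} = \frac{1}{2236 \left(-79\right)} = \frac{1}{-176644} = - \frac{1}{176644}$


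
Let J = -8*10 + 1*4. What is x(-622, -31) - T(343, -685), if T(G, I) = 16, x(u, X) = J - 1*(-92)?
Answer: 0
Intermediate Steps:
J = -76 (J = -80 + 4 = -76)
x(u, X) = 16 (x(u, X) = -76 - 1*(-92) = -76 + 92 = 16)
x(-622, -31) - T(343, -685) = 16 - 1*16 = 16 - 16 = 0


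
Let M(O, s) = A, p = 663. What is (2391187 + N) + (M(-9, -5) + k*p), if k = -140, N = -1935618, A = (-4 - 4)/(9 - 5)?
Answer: 362747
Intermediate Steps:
A = -2 (A = -8/4 = -8*¼ = -2)
M(O, s) = -2
(2391187 + N) + (M(-9, -5) + k*p) = (2391187 - 1935618) + (-2 - 140*663) = 455569 + (-2 - 92820) = 455569 - 92822 = 362747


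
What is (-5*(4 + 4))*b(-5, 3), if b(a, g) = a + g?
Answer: 80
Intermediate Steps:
(-5*(4 + 4))*b(-5, 3) = (-5*(4 + 4))*(-5 + 3) = -5*8*(-2) = -40*(-2) = 80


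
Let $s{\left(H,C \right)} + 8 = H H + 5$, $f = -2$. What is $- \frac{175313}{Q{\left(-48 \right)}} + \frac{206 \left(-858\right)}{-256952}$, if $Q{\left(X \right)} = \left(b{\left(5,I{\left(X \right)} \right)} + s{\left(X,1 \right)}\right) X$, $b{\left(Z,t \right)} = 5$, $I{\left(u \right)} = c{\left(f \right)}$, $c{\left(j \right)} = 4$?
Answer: $\frac{8076363575}{3555187872} \approx 2.2717$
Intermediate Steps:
$I{\left(u \right)} = 4$
$s{\left(H,C \right)} = -3 + H^{2}$ ($s{\left(H,C \right)} = -8 + \left(H H + 5\right) = -8 + \left(H^{2} + 5\right) = -8 + \left(5 + H^{2}\right) = -3 + H^{2}$)
$Q{\left(X \right)} = X \left(2 + X^{2}\right)$ ($Q{\left(X \right)} = \left(5 + \left(-3 + X^{2}\right)\right) X = \left(2 + X^{2}\right) X = X \left(2 + X^{2}\right)$)
$- \frac{175313}{Q{\left(-48 \right)}} + \frac{206 \left(-858\right)}{-256952} = - \frac{175313}{\left(-48\right) \left(2 + \left(-48\right)^{2}\right)} + \frac{206 \left(-858\right)}{-256952} = - \frac{175313}{\left(-48\right) \left(2 + 2304\right)} - - \frac{44187}{64238} = - \frac{175313}{\left(-48\right) 2306} + \frac{44187}{64238} = - \frac{175313}{-110688} + \frac{44187}{64238} = \left(-175313\right) \left(- \frac{1}{110688}\right) + \frac{44187}{64238} = \frac{175313}{110688} + \frac{44187}{64238} = \frac{8076363575}{3555187872}$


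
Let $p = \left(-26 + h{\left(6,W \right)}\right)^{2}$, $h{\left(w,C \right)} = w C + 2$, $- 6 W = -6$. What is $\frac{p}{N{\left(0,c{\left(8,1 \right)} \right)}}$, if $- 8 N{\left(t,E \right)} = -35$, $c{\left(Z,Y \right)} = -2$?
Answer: $\frac{2592}{35} \approx 74.057$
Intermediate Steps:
$W = 1$ ($W = \left(- \frac{1}{6}\right) \left(-6\right) = 1$)
$N{\left(t,E \right)} = \frac{35}{8}$ ($N{\left(t,E \right)} = \left(- \frac{1}{8}\right) \left(-35\right) = \frac{35}{8}$)
$h{\left(w,C \right)} = 2 + C w$ ($h{\left(w,C \right)} = C w + 2 = 2 + C w$)
$p = 324$ ($p = \left(-26 + \left(2 + 1 \cdot 6\right)\right)^{2} = \left(-26 + \left(2 + 6\right)\right)^{2} = \left(-26 + 8\right)^{2} = \left(-18\right)^{2} = 324$)
$\frac{p}{N{\left(0,c{\left(8,1 \right)} \right)}} = \frac{324}{\frac{35}{8}} = 324 \cdot \frac{8}{35} = \frac{2592}{35}$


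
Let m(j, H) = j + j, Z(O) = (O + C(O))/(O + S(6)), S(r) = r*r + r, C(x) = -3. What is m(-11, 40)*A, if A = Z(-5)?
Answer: 176/37 ≈ 4.7568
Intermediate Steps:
S(r) = r + r² (S(r) = r² + r = r + r²)
Z(O) = (-3 + O)/(42 + O) (Z(O) = (O - 3)/(O + 6*(1 + 6)) = (-3 + O)/(O + 6*7) = (-3 + O)/(O + 42) = (-3 + O)/(42 + O))
m(j, H) = 2*j
A = -8/37 (A = (-3 - 5)/(42 - 5) = -8/37 ≈ -0.21622)
m(-11, 40)*A = (2*(-11))*(-8/37) = -22*(-8/37) = 176/37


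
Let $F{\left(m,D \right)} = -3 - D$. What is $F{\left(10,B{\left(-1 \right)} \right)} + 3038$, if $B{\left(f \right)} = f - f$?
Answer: $3035$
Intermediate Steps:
$B{\left(f \right)} = 0$
$F{\left(10,B{\left(-1 \right)} \right)} + 3038 = \left(-3 - 0\right) + 3038 = \left(-3 + 0\right) + 3038 = -3 + 3038 = 3035$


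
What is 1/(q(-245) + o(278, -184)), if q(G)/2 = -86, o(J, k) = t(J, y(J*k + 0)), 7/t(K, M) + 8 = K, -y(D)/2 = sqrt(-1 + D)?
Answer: -270/46433 ≈ -0.0058148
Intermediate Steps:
y(D) = -2*sqrt(-1 + D)
t(K, M) = 7/(-8 + K)
o(J, k) = 7/(-8 + J)
q(G) = -172 (q(G) = 2*(-86) = -172)
1/(q(-245) + o(278, -184)) = 1/(-172 + 7/(-8 + 278)) = 1/(-172 + 7/270) = 1/(-46433/270) = -270/46433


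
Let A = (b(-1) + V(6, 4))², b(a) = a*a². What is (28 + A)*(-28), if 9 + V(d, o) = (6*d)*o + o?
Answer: -534016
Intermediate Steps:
V(d, o) = -9 + o + 6*d*o (V(d, o) = -9 + ((6*d)*o + o) = -9 + (6*d*o + o) = -9 + (o + 6*d*o) = -9 + o + 6*d*o)
b(a) = a³
A = 19044 (A = ((-1)³ + (-9 + 4 + 6*6*4))² = (-1 + (-9 + 4 + 144))² = (-1 + 139)² = 138² = 19044)
(28 + A)*(-28) = (28 + 19044)*(-28) = 19072*(-28) = -534016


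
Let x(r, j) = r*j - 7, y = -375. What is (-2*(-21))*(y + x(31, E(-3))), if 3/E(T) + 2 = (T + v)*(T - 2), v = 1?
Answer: -62223/4 ≈ -15556.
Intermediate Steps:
E(T) = 3/(-2 + (1 + T)*(-2 + T)) (E(T) = 3/(-2 + (T + 1)*(T - 2)) = 3/(-2 + (1 + T)*(-2 + T)))
x(r, j) = -7 + j*r (x(r, j) = j*r - 7 = -7 + j*r)
(-2*(-21))*(y + x(31, E(-3))) = (-2*(-21))*(-375 + (-7 + (3/(-4 + (-3)**2 - 1*(-3)))*31)) = 42*(-375 + (-7 + (3/(-4 + 9 + 3))*31)) = 42*(-375 + (-7 + (3/8)*31)) = 42*(-375 + (-7 + 93/8)) = 42*(-375 + 37/8) = 42*(-2963/8) = -62223/4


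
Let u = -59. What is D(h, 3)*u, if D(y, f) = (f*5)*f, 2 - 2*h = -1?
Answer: -2655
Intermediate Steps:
h = 3/2 (h = 1 - ½*(-1) = 1 + ½ = 3/2 ≈ 1.5000)
D(y, f) = 5*f² (D(y, f) = (5*f)*f = 5*f²)
D(h, 3)*u = (5*3²)*(-59) = (5*9)*(-59) = 45*(-59) = -2655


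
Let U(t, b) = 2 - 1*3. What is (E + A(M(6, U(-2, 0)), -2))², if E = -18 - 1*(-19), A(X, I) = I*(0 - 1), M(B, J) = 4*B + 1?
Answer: 9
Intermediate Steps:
U(t, b) = -1 (U(t, b) = 2 - 3 = -1)
M(B, J) = 1 + 4*B
A(X, I) = -I (A(X, I) = I*(-1) = -I)
E = 1 (E = -18 + 19 = 1)
(E + A(M(6, U(-2, 0)), -2))² = (1 - 1*(-2))² = (1 + 2)² = 3² = 9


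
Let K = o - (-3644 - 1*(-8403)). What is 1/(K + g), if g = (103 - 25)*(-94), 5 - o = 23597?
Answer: -1/35683 ≈ -2.8025e-5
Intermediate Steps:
o = -23592 (o = 5 - 1*23597 = 5 - 23597 = -23592)
g = -7332 (g = 78*(-94) = -7332)
K = -28351 (K = -23592 - (-3644 - 1*(-8403)) = -23592 - (-3644 + 8403) = -23592 - 1*4759 = -23592 - 4759 = -28351)
1/(K + g) = 1/(-28351 - 7332) = 1/(-35683) = -1/35683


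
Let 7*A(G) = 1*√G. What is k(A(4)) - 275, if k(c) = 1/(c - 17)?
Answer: -32182/117 ≈ -275.06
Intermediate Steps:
A(G) = √G/7 (A(G) = (1*√G)/7 = √G/7)
k(c) = 1/(-17 + c)
k(A(4)) - 275 = 1/(-17 + √4/7) - 275 = 1/(-17 + (⅐)*2) - 275 = 1/(-17 + 2/7) - 275 = 1/(-117/7) - 275 = -7/117 - 275 = -32182/117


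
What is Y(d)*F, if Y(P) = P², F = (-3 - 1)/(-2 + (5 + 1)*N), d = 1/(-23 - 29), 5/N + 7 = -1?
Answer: 1/3887 ≈ 0.00025727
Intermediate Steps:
N = -5/8 (N = 5/(-7 - 1) = 5/(-8) = 5*(-⅛) = -5/8 ≈ -0.62500)
d = -1/52 (d = 1/(-52) = -1/52 ≈ -0.019231)
F = 16/23 (F = (-3 - 1)/(-2 + (5 + 1)*(-5/8)) = -4/(-2 + 6*(-5/8)) = -4/(-2 - 15/4) = -4/(-23/4) = -4*(-4/23) = 16/23 ≈ 0.69565)
Y(d)*F = (-1/52)²*(16/23) = (1/2704)*(16/23) = 1/3887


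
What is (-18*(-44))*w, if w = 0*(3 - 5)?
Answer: 0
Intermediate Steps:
w = 0 (w = 0*(-2) = 0)
(-18*(-44))*w = -18*(-44)*0 = 792*0 = 0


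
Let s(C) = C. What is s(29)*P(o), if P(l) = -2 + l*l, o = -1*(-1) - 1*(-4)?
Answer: 667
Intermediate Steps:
o = 5 (o = 1 + 4 = 5)
P(l) = -2 + l²
s(29)*P(o) = 29*(-2 + 5²) = 29*(-2 + 25) = 29*23 = 667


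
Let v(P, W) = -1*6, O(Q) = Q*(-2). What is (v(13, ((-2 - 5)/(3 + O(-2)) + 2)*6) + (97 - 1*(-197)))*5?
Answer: 1440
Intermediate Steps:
O(Q) = -2*Q
v(P, W) = -6
(v(13, ((-2 - 5)/(3 + O(-2)) + 2)*6) + (97 - 1*(-197)))*5 = (-6 + (97 - 1*(-197)))*5 = (-6 + (97 + 197))*5 = (-6 + 294)*5 = 288*5 = 1440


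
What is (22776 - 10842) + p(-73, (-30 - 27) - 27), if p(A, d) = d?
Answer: 11850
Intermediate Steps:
(22776 - 10842) + p(-73, (-30 - 27) - 27) = (22776 - 10842) + ((-30 - 27) - 27) = 11934 + (-57 - 27) = 11934 - 84 = 11850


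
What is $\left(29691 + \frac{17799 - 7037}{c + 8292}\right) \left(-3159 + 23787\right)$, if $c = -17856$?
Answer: $\frac{488116860678}{797} \approx 6.1244 \cdot 10^{8}$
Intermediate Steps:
$\left(29691 + \frac{17799 - 7037}{c + 8292}\right) \left(-3159 + 23787\right) = \left(29691 + \frac{17799 - 7037}{-17856 + 8292}\right) \left(-3159 + 23787\right) = \left(29691 + \frac{10762}{-9564}\right) 20628 = \left(29691 + 10762 \left(- \frac{1}{9564}\right)\right) 20628 = \left(29691 - \frac{5381}{4782}\right) 20628 = \frac{141976981}{4782} \cdot 20628 = \frac{488116860678}{797}$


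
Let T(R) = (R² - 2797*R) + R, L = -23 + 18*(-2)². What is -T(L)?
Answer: 134603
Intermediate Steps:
L = 49 (L = -23 + 18*4 = -23 + 72 = 49)
T(R) = R² - 2796*R
-T(L) = -49*(-2796 + 49) = -49*(-2747) = -1*(-134603) = 134603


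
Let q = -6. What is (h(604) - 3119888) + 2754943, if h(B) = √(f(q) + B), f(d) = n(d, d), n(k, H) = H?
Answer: -364945 + √598 ≈ -3.6492e+5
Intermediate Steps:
f(d) = d
h(B) = √(-6 + B)
(h(604) - 3119888) + 2754943 = (√(-6 + 604) - 3119888) + 2754943 = (√598 - 3119888) + 2754943 = (-3119888 + √598) + 2754943 = -364945 + √598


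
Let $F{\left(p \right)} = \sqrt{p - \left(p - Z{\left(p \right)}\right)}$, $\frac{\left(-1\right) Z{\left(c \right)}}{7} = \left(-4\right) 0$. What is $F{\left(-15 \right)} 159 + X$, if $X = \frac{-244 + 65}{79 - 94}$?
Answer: $\frac{179}{15} \approx 11.933$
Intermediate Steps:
$Z{\left(c \right)} = 0$ ($Z{\left(c \right)} = - 7 \left(\left(-4\right) 0\right) = \left(-7\right) 0 = 0$)
$X = \frac{179}{15}$ ($X = - \frac{179}{-15} = \left(-179\right) \left(- \frac{1}{15}\right) = \frac{179}{15} \approx 11.933$)
$F{\left(p \right)} = 0$ ($F{\left(p \right)} = \sqrt{p + \left(0 - p\right)} = \sqrt{p - p} = \sqrt{0} = 0$)
$F{\left(-15 \right)} 159 + X = 0 \cdot 159 + \frac{179}{15} = 0 + \frac{179}{15} = \frac{179}{15}$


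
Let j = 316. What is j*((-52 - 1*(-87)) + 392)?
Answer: 134932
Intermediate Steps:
j*((-52 - 1*(-87)) + 392) = 316*((-52 - 1*(-87)) + 392) = 316*((-52 + 87) + 392) = 316*(35 + 392) = 316*427 = 134932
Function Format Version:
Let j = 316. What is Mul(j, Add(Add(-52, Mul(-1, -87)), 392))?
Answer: 134932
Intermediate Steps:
Mul(j, Add(Add(-52, Mul(-1, -87)), 392)) = Mul(316, Add(Add(-52, Mul(-1, -87)), 392)) = Mul(316, Add(Add(-52, 87), 392)) = Mul(316, Add(35, 392)) = Mul(316, 427) = 134932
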